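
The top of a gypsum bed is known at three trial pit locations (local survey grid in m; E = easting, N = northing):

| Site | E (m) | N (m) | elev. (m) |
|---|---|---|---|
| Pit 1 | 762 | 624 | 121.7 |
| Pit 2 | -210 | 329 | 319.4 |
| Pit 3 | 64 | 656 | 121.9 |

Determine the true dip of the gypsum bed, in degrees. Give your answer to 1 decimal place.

30.2°

Two edge vectors: Pit 1→Pit 2 = (-972, -295, 197.7), Pit 1→Pit 3 = (-698, 32, 0.2).
Normal n = (Pit 1→Pit 2) × (Pit 1→Pit 3) = (-6385.4, -137800.2, -237014).
So ∂z/∂E = −n_x/n_z = −0.02694 and ∂z/∂N = −n_y/n_z = −0.58140.
Gradient magnitude |∇z| = √(a² + b²) = √(0.00073 + 0.33803) = 0.58202.
True dip = arctan(0.58202) = 30.2°, dipping toward N (azimuth ≈ 003°).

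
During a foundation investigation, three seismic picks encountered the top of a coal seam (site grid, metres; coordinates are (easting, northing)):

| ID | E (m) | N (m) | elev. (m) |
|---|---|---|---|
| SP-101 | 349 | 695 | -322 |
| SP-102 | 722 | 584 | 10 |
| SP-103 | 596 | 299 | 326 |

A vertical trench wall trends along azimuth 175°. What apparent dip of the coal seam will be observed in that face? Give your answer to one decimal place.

Let the plane be z = a·E + b·N + c.
SP-102−SP-101: 373a − 111b = 332;  SP-103−SP-101: 247a − 396b = 648.
Solving gives a = 0.49500, b = −1.32761.
Unit vector along 175° is (sin 175°, cos 175°) = (0.0872, -0.9962).
Slope in that direction = a·(0.0872) + b·(-0.9962) = 1.36570.
Apparent dip = arctan|1.36570| = 53.8° (true dip is 54.8°, so apparent ≤ true as expected).

53.8°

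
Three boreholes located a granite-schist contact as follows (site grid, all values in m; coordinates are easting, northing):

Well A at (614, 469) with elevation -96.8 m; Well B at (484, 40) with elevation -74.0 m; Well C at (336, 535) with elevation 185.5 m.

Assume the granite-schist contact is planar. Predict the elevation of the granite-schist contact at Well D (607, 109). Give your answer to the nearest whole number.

-176 m

Let the plane be z = a·easting + b·northing + c.
Well B−Well A: −130a − 429b = 22.8;  Well C−Well A: −278a + 66b = 282.3.
Solving gives a = −0.95909, b = 0.23749.
Then c = -96.8 − a·614 − b·469 = 380.70.
At (607, 109): z = −582.2 + 25.9 + 380.70 = -175.6 m.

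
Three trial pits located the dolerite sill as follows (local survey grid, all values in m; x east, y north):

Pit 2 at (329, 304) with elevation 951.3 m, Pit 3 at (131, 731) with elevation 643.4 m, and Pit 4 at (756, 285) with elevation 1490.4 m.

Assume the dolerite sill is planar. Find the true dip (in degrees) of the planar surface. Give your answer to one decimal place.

51.7°

Two edge vectors: Pit 2→Pit 3 = (-198, 427, -307.9), Pit 2→Pit 4 = (427, -19, 539.1).
Normal n = (Pit 2→Pit 3) × (Pit 2→Pit 4) = (224345.6, -24731.5, -178567).
So ∂z/∂x = −n_x/n_z = 1.25637 and ∂z/∂y = −n_y/n_z = −0.13850.
Gradient magnitude |∇z| = √(a² + b²) = √(1.57846 + 0.01918) = 1.26398.
True dip = arctan(1.26398) = 51.7°, dipping toward W (azimuth ≈ 276°).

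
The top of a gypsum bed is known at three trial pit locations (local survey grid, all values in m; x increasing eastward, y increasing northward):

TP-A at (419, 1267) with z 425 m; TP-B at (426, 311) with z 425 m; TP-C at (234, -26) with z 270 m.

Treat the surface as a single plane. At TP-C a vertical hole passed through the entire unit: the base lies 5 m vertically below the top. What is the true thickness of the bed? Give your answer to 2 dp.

3.91 m

Two edge vectors: TP-A→TP-B = (7, -956, 0), TP-A→TP-C = (-185, -1293, -155).
Normal n = (TP-A→TP-B) × (TP-A→TP-C) = (148180, 1085, -185911).
So ∂z/∂x = −n_x/n_z = 0.79705 and ∂z/∂y = −n_y/n_z = 0.00584.
|∇z| = √(a²+b²) = 0.79707, so dip δ = arctan(0.79707) = 38.56°.
True thickness = vertical thickness × cos δ = 5 × cos 38.56° = 3.91 m.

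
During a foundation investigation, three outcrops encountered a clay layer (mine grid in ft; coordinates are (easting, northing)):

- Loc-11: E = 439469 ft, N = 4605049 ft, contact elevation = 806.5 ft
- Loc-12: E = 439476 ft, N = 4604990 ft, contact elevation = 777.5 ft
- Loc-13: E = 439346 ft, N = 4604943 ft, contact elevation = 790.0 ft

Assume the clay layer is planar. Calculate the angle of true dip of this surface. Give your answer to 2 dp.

27.92°

Let the plane be z = a·E + b·N + c.
Loc-12−Loc-11: 7a − 59b = −29;  Loc-13−Loc-11: −123a − 106b = −16.5.
Solving gives a = −0.26260, b = 0.46037.
Gradient magnitude |∇z| = √(a² + b²) = √(0.06896 + 0.21194) = 0.53000.
True dip = arctan(0.53000) = 27.92°, dipping toward SSE (azimuth ≈ 150°).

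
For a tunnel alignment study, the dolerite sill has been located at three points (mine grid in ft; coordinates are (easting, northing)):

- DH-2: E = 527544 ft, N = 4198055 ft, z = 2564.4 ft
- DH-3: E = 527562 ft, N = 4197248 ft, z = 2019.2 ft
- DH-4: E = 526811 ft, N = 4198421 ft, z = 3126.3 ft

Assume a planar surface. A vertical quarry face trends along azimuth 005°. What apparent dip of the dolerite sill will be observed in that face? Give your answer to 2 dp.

Two edge vectors: DH-2→DH-3 = (18, -807, -545.2), DH-2→DH-4 = (-733, 366, 561.9).
Normal n = (DH-2→DH-3) × (DH-2→DH-4) = (-253910.1, 389517.4, -584943).
So ∂z/∂E = −n_x/n_z = −0.43408 and ∂z/∂N = −n_y/n_z = 0.66591.
Unit vector along 005° is (sin 5°, cos 5°) = (0.0872, 0.9962).
Slope in that direction = a·(0.0872) + b·(0.9962) = 0.62554.
Apparent dip = arctan|0.62554| = 32.03° (true dip is 38.5°, so apparent ≤ true as expected).

32.03°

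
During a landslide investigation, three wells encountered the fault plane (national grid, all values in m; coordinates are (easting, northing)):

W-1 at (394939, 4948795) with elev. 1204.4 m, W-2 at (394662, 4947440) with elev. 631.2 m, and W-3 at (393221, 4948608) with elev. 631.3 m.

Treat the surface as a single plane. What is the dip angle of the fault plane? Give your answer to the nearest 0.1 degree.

Two edge vectors: W-1→W-2 = (-277, -1355, -573.2), W-1→W-3 = (-1718, -187, -573.1).
Normal n = (W-1→W-2) × (W-1→W-3) = (669362.1, 826008.9, -2276091).
So ∂z/∂E = −n_x/n_z = 0.29408 and ∂z/∂N = −n_y/n_z = 0.36291.
Gradient magnitude |∇z| = √(a² + b²) = √(0.08649 + 0.13170) = 0.46710.
True dip = arctan(0.46710) = 25.0°, dipping toward SW (azimuth ≈ 219°).

25.0°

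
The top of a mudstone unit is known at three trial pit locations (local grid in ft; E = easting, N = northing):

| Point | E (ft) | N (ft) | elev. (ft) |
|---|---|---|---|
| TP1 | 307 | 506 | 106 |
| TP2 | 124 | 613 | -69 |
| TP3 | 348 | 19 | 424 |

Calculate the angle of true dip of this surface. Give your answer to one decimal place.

40.5°

Two edge vectors: TP1→TP2 = (-183, 107, -175), TP1→TP3 = (41, -487, 318).
Normal n = (TP1→TP2) × (TP1→TP3) = (-51199, 51019, 84734).
So ∂z/∂E = −n_x/n_z = 0.60423 and ∂z/∂N = −n_y/n_z = −0.60211.
Gradient magnitude |∇z| = √(a² + b²) = √(0.36510 + 0.36253) = 0.85301.
True dip = arctan(0.85301) = 40.5°, dipping toward NW (azimuth ≈ 315°).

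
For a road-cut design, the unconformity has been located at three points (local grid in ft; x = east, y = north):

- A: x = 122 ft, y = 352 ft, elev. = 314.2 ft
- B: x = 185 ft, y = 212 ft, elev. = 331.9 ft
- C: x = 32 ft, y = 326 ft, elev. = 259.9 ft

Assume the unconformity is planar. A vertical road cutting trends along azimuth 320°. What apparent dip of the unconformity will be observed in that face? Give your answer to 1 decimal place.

Two edge vectors: A→B = (63, -140, 17.7), A→C = (-90, -26, -54.3).
Normal n = (A→B) × (A→C) = (8062.2, 1827.9, -14238).
So ∂z/∂x = −n_x/n_z = 0.56625 and ∂z/∂y = −n_y/n_z = 0.12838.
Unit vector along 320° is (sin 320°, cos 320°) = (-0.6428, 0.7660).
Slope in that direction = a·(-0.6428) + b·(0.7660) = −0.26563.
Apparent dip = arctan|0.26563| = 14.9° (true dip is 30.1°, so apparent ≤ true as expected).

14.9°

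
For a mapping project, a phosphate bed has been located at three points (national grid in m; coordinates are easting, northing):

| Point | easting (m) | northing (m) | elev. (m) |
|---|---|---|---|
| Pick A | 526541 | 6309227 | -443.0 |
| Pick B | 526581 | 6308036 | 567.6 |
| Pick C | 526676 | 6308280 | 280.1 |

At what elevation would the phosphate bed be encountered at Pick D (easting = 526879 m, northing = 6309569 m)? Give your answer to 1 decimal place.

-1005.7 m

Let the plane be z = a·easting + b·northing + c.
Pick B−Pick A: 40a − 1191b = 1010.6;  Pick C−Pick A: 135a − 947b = 723.1.
Solving gives a = −0.779676173, b = −0.874716244.
Then c = -443 − a·526541 − b·6309227 = 5928871.82.
At (526879, 6309569): z = −410795.0 − 5519082.5 + 5928871.82 = -1005.7 m.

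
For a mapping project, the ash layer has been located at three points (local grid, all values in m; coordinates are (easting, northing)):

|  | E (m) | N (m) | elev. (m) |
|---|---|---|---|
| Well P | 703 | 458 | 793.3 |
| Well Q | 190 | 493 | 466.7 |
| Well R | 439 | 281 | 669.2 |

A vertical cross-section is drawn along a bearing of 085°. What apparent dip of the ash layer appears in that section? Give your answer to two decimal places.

30.93°

Two edge vectors: Well P→Well Q = (-513, 35, -326.6), Well P→Well R = (-264, -177, -124.1).
Normal n = (Well P→Well Q) × (Well P→Well R) = (-62151.7, 22559.1, 100041).
So ∂z/∂E = −n_x/n_z = 0.62126 and ∂z/∂N = −n_y/n_z = −0.22550.
Unit vector along 085° is (sin 85°, cos 85°) = (0.9962, 0.0872).
Slope in that direction = a·(0.9962) + b·(0.0872) = 0.59924.
Apparent dip = arctan|0.59924| = 30.93° (true dip is 33.5°, so apparent ≤ true as expected).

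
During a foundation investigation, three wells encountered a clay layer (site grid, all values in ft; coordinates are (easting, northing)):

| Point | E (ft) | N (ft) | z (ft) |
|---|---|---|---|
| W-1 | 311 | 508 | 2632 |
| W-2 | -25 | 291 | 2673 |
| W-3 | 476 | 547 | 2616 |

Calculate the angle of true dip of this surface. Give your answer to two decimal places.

5.86°

Let the plane be z = a·E + b·N + c.
W-2−W-1: −336a − 217b = 41;  W-3−W-1: 165a + 39b = −16.
Solving gives a = −0.08251, b = −0.06119.
Gradient magnitude |∇z| = √(a² + b²) = √(0.00681 + 0.00374) = 0.10272.
True dip = arctan(0.10272) = 5.86°, dipping toward NE (azimuth ≈ 053°).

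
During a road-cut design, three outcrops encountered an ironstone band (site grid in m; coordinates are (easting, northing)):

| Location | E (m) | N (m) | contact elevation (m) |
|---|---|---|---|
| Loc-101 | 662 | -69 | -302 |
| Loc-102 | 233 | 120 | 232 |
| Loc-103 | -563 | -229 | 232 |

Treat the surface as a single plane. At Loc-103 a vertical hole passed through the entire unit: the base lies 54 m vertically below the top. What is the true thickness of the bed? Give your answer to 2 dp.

29.33 m

Two edge vectors: Loc-101→Loc-102 = (-429, 189, 534), Loc-101→Loc-103 = (-1225, -160, 534).
Normal n = (Loc-101→Loc-102) × (Loc-101→Loc-103) = (186366, -425064, 300165).
So ∂z/∂E = −n_x/n_z = −0.62088 and ∂z/∂N = −n_y/n_z = 1.41610.
|∇z| = √(a²+b²) = 1.54623, so dip δ = arctan(1.54623) = 57.11°.
True thickness = vertical thickness × cos δ = 54 × cos 57.11° = 29.33 m.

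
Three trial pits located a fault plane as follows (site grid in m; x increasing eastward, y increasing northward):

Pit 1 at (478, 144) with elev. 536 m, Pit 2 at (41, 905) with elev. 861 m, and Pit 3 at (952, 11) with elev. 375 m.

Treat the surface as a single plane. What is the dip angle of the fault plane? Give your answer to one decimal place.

20.9°

Let the plane be z = a·x + b·y + c.
Pit 2−Pit 1: −437a + 761b = 325;  Pit 3−Pit 1: 474a − 133b = −161.
Solving gives a = −0.26205, b = 0.27659.
Gradient magnitude |∇z| = √(a² + b²) = √(0.06867 + 0.07650) = 0.38102.
True dip = arctan(0.38102) = 20.9°, dipping toward SE (azimuth ≈ 137°).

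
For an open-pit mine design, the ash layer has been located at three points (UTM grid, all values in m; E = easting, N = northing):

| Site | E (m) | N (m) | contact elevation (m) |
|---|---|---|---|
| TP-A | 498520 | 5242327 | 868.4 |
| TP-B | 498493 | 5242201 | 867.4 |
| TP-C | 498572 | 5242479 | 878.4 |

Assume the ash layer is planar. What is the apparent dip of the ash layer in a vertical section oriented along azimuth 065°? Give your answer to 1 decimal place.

20.4°

Let the plane be z = a·E + b·N + c.
TP-B−TP-A: −27a − 126b = −1;  TP-C−TP-A: 52a + 152b = 10.
Solving gives a = 0.45261, b = −0.08905.
Unit vector along 065° is (sin 65°, cos 65°) = (0.9063, 0.4226).
Slope in that direction = a·(0.9063) + b·(0.4226) = 0.37257.
Apparent dip = arctan|0.37257| = 20.4° (true dip is 24.8°, so apparent ≤ true as expected).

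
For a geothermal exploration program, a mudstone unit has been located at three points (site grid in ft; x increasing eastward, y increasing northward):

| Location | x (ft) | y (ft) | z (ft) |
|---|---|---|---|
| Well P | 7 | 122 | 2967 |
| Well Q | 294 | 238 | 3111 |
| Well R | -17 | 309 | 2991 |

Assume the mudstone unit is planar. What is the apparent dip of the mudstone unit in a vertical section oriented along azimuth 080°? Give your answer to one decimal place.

Two edge vectors: Well P→Well Q = (287, 116, 144), Well P→Well R = (-24, 187, 24).
Normal n = (Well P→Well Q) × (Well P→Well R) = (-24144, -10344, 56453).
So ∂z/∂x = −n_x/n_z = 0.42768 and ∂z/∂y = −n_y/n_z = 0.18323.
Unit vector along 080° is (sin 80°, cos 80°) = (0.9848, 0.1736).
Slope in that direction = a·(0.9848) + b·(0.1736) = 0.45300.
Apparent dip = arctan|0.45300| = 24.4° (true dip is 25.0°, so apparent ≤ true as expected).

24.4°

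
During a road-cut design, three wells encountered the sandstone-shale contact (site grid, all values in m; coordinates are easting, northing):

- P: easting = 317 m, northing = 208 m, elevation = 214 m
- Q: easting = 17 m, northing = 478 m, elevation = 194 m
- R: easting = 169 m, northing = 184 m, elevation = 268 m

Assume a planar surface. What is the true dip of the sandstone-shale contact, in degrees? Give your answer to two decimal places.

Two edge vectors: P→Q = (-300, 270, -20), P→R = (-148, -24, 54).
Normal n = (P→Q) × (P→R) = (14100, 19160, 47160).
So ∂z/∂easting = −n_x/n_z = −0.29898 and ∂z/∂northing = −n_y/n_z = −0.40628.
Gradient magnitude |∇z| = √(a² + b²) = √(0.08939 + 0.16506) = 0.50443.
True dip = arctan(0.50443) = 26.77°, dipping toward NE (azimuth ≈ 036°).

26.77°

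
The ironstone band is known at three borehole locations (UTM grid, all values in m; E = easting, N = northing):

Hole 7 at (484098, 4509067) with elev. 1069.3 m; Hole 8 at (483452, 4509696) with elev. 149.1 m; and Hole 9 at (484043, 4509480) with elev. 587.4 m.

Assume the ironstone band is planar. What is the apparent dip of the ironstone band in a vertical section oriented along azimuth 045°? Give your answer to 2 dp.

29.23°

Two edge vectors: Hole 7→Hole 8 = (-646, 629, -920.2), Hole 7→Hole 9 = (-55, 413, -481.9).
Normal n = (Hole 7→Hole 8) × (Hole 7→Hole 9) = (76927.5, -260696.4, -232203).
So ∂z/∂E = −n_x/n_z = 0.33129 and ∂z/∂N = −n_y/n_z = −1.12271.
Unit vector along 045° is (sin 45°, cos 45°) = (0.7071, 0.7071).
Slope in that direction = a·(0.7071) + b·(0.7071) = −0.55961.
Apparent dip = arctan|0.55961| = 29.23° (true dip is 49.5°, so apparent ≤ true as expected).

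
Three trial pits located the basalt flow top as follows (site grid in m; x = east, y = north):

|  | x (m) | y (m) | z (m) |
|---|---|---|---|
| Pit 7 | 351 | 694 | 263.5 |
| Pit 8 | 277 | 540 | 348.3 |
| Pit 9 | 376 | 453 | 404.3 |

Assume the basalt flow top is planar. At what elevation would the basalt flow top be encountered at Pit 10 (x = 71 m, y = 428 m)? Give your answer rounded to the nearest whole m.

Let the plane be z = a·x + b·y + c.
Pit 8−Pit 7: −74a − 154b = 84.8;  Pit 9−Pit 7: 25a − 241b = 140.8.
Solving gives a = 0.05748, b = −0.57827.
Then c = 263.5 − a·351 − b·694 = 644.64.
At (71, 428): z = 4.1 − 247.5 + 644.64 = 401.2 m.

401 m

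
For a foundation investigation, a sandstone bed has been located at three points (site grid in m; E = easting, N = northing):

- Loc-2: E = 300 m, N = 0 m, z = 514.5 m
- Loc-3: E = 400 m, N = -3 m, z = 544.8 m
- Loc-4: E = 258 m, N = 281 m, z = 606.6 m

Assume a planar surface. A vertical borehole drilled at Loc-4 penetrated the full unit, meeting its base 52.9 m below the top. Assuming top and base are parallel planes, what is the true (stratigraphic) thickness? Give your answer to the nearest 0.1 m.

Two edge vectors: Loc-2→Loc-3 = (100, -3, 30.3), Loc-2→Loc-4 = (-42, 281, 92.1).
Normal n = (Loc-2→Loc-3) × (Loc-2→Loc-4) = (-8790.6, -10482.6, 27974).
So ∂z/∂E = −n_x/n_z = 0.31424 and ∂z/∂N = −n_y/n_z = 0.37473.
|∇z| = √(a²+b²) = 0.48905, so dip δ = arctan(0.48905) = 26.06°.
True thickness = vertical thickness × cos δ = 52.9 × cos 26.06° = 47.5 m.

47.5 m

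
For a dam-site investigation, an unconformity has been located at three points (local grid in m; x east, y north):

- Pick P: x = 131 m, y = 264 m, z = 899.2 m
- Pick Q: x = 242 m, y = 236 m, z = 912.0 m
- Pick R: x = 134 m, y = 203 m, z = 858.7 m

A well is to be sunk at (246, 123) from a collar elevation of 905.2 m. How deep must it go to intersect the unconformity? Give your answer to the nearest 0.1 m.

68.7 m

Two edge vectors: Pick P→Pick Q = (111, -28, 12.8), Pick P→Pick R = (3, -61, -40.5).
Normal n = (Pick P→Pick Q) × (Pick P→Pick R) = (1914.8, 4533.9, -6687).
So ∂z/∂x = −n_x/n_z = 0.28635 and ∂z/∂y = −n_y/n_z = 0.67802.
Intercept c from Pick P: 899.2 − 37.51 − 179.00 = 682.69.
At (246, 123): z_contact = 70.44 + 83.40 + 682.69 = 836.53 m.
Depth below ground = 905.2 − 836.53 = 68.7 m.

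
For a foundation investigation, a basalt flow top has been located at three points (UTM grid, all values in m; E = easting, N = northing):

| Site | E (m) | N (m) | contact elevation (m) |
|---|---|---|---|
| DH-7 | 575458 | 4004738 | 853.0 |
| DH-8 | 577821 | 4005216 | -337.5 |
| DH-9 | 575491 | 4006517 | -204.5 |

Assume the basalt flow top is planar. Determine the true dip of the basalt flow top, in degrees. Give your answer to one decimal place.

Two edge vectors: DH-7→DH-8 = (2363, 478, -1190.5), DH-7→DH-9 = (33, 1779, -1057.5).
Normal n = (DH-7→DH-8) × (DH-7→DH-9) = (1612414.5, 2459586, 4188003).
So ∂z/∂E = −n_x/n_z = −0.38501 and ∂z/∂N = −n_y/n_z = −0.58729.
Gradient magnitude |∇z| = √(a² + b²) = √(0.14823 + 0.34491) = 0.70224.
True dip = arctan(0.70224) = 35.1°, dipping toward NNE (azimuth ≈ 033°).

35.1°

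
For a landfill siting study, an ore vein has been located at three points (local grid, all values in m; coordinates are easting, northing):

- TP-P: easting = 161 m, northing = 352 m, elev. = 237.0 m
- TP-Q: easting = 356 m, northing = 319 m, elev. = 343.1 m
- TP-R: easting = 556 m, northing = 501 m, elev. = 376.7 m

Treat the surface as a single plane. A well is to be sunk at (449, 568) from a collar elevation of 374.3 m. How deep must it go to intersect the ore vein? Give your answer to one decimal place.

72.9 m

Two edge vectors: TP-P→TP-Q = (195, -33, 106.1), TP-P→TP-R = (395, 149, 139.7).
Normal n = (TP-P→TP-Q) × (TP-P→TP-R) = (-20419, 14668, 42090).
So ∂z/∂easting = −n_x/n_z = 0.48513 and ∂z/∂northing = −n_y/n_z = −0.34849.
Intercept c from TP-P: 237 − 78.11 + 122.67 = 281.56.
At (449, 568): z_contact = 217.82 − 197.94 + 281.56 = 301.44 m.
Depth below ground = 374.3 − 301.44 = 72.9 m.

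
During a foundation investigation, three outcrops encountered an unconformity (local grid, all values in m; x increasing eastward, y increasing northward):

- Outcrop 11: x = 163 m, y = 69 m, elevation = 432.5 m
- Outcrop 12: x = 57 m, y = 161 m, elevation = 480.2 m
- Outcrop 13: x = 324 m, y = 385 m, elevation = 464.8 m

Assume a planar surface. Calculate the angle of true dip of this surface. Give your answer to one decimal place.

Two edge vectors: Outcrop 11→Outcrop 12 = (-106, 92, 47.7), Outcrop 11→Outcrop 13 = (161, 316, 32.3).
Normal n = (Outcrop 11→Outcrop 12) × (Outcrop 11→Outcrop 13) = (-12101.6, 11103.5, -48308).
So ∂z/∂x = −n_x/n_z = −0.25051 and ∂z/∂y = −n_y/n_z = 0.22985.
Gradient magnitude |∇z| = √(a² + b²) = √(0.06275 + 0.05283) = 0.33998.
True dip = arctan(0.33998) = 18.8°, dipping toward SE (azimuth ≈ 133°).

18.8°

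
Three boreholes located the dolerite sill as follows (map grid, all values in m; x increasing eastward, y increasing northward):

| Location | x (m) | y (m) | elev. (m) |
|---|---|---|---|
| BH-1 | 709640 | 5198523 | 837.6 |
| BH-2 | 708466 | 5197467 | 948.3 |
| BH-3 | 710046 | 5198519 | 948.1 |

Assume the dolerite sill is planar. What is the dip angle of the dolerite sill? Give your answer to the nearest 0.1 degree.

25.8°

Let the plane be z = a·x + b·y + c.
BH-2−BH-1: −1174a − 1056b = 110.7;  BH-3−BH-1: 406a − 4b = 110.5.
Solving gives a = 0.26820, b = −0.40300.
Gradient magnitude |∇z| = √(a² + b²) = √(0.07193 + 0.16241) = 0.48408.
True dip = arctan(0.48408) = 25.8°, dipping toward NNW (azimuth ≈ 326°).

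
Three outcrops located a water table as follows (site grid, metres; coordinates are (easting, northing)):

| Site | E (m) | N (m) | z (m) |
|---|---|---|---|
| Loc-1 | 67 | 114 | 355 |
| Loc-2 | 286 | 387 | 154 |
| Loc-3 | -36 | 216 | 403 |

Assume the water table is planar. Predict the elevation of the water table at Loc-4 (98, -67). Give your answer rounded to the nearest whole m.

371 m

Two edge vectors: Loc-1→Loc-2 = (219, 273, -201), Loc-1→Loc-3 = (-103, 102, 48).
Normal n = (Loc-1→Loc-2) × (Loc-1→Loc-3) = (33606, 10191, 50457).
So ∂z/∂E = −n_x/n_z = −0.66603 and ∂z/∂N = −n_y/n_z = −0.20197.
Intercept c from Loc-1: 355 + 44.62 + 23.03 = 422.65.
At (98, -67): z = −65.3 + 13.5 + 422.65 = 370.9 m.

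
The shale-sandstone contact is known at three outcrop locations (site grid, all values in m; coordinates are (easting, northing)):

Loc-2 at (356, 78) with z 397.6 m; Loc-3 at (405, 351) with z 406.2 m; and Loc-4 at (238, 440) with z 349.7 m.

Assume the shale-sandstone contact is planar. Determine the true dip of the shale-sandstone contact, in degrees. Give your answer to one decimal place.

18.0°

Two edge vectors: Loc-2→Loc-3 = (49, 273, 8.6), Loc-2→Loc-4 = (-118, 362, -47.9).
Normal n = (Loc-2→Loc-3) × (Loc-2→Loc-4) = (-16189.9, 1332.3, 49952).
So ∂z/∂E = −n_x/n_z = 0.32411 and ∂z/∂N = −n_y/n_z = −0.02667.
Gradient magnitude |∇z| = √(a² + b²) = √(0.10505 + 0.00071) = 0.32520.
True dip = arctan(0.32520) = 18.0°, dipping toward W (azimuth ≈ 275°).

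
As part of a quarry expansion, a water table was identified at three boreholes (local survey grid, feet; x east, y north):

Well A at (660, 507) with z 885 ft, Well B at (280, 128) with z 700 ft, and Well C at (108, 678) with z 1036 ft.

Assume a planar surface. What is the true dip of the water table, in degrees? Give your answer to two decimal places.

30.50°

Two edge vectors: Well A→Well B = (-380, -379, -185), Well A→Well C = (-552, 171, 151).
Normal n = (Well A→Well B) × (Well A→Well C) = (-25594, 159500, -274188).
So ∂z/∂x = −n_x/n_z = −0.09334 and ∂z/∂y = −n_y/n_z = 0.58172.
Gradient magnitude |∇z| = √(a² + b²) = √(0.00871 + 0.33840) = 0.58916.
True dip = arctan(0.58916) = 30.50°, dipping toward S (azimuth ≈ 171°).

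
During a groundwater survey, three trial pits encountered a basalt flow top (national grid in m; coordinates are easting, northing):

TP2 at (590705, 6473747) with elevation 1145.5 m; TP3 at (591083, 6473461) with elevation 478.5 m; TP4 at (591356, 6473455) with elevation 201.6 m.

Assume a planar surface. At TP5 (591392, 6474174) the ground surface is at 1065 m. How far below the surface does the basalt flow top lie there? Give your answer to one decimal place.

164.8 m

Let the plane be z = a·easting + b·northing + c.
TP3−TP2: 378a − 286b = −667;  TP4−TP2: 651a − 292b = −943.9.
Solving gives a = −0.991840127, b = 1.021274238.
Then c = 1145.5 − a·590705 − b·6473747 = −6024440.61.
At (591392, 6474174): z_contact = −586566.32 + 6611907.12 − 6024440.61 = 900.19 m.
Depth below ground = 1065 − 900.19 = 164.8 m.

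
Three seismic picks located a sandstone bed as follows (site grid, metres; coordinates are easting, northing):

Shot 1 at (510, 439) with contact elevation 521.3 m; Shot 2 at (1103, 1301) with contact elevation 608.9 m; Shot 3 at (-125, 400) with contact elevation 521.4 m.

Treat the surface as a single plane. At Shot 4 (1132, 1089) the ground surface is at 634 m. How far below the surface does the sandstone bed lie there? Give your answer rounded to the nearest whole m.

Let the plane be z = a·easting + b·northing + c.
Shot 2−Shot 1: 593a + 862b = 87.6;  Shot 3−Shot 1: −635a − 39b = 0.1.
Solving gives a = −0.00668, b = 0.10622.
Then c = 521.3 − a·510 − b·439 = 478.08.
At (1132, 1089): z_contact = −7.6 + 115.7 + 478.08 = 586.2 m.
Depth below ground = 634 − 586.2 = 48 m.

48 m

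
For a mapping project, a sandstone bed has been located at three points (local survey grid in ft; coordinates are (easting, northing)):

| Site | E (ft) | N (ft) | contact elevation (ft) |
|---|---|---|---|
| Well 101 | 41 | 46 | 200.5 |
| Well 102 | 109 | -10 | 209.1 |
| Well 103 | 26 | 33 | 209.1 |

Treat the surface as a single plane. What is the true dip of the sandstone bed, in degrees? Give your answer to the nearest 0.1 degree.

25.0°

Two edge vectors: Well 101→Well 102 = (68, -56, 8.6), Well 101→Well 103 = (-15, -13, 8.6).
Normal n = (Well 101→Well 102) × (Well 101→Well 103) = (-369.8, -713.8, -1724).
So ∂z/∂E = −n_x/n_z = −0.21450 and ∂z/∂N = −n_y/n_z = −0.41404.
Gradient magnitude |∇z| = √(a² + b²) = √(0.04601 + 0.17143) = 0.46630.
True dip = arctan(0.46630) = 25.0°, dipping toward NNE (azimuth ≈ 027°).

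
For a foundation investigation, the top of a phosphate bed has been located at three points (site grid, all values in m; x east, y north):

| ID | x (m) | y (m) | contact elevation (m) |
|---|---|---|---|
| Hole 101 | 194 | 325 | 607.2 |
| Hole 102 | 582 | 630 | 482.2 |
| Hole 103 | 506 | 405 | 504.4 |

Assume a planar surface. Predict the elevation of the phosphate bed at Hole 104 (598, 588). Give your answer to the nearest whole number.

Let the plane be z = a·x + b·y + c.
Hole 102−Hole 101: 388a + 305b = −125;  Hole 103−Hole 101: 312a + 80b = −102.8.
Solving gives a = −0.33303, b = 0.01382.
Then c = 607.2 − a·194 − b·325 = 667.32.
At (598, 588): z = −199.2 + 8.1 + 667.32 = 476.3 m.

476 m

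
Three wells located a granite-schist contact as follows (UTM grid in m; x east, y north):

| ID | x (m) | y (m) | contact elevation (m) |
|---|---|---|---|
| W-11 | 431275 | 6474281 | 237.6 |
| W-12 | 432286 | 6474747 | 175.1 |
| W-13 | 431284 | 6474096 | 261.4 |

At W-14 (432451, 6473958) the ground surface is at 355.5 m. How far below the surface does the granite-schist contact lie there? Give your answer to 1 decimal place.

79.2 m

Two edge vectors: W-11→W-12 = (1011, 466, -62.5), W-11→W-13 = (9, -185, 23.8).
Normal n = (W-11→W-12) × (W-11→W-13) = (-471.7, -24624.3, -191229).
So ∂z/∂x = −n_x/n_z = −0.002466676 and ∂z/∂y = −n_y/n_z = −0.128768649.
Intercept c from W-11: 237.6 + 1063.82 + 833684.42 = 834985.83.
At (432451, 6473958): z_contact = −1066.72 − 833642.83 + 834985.83 = 276.29 m.
Depth below ground = 355.5 − 276.29 = 79.2 m.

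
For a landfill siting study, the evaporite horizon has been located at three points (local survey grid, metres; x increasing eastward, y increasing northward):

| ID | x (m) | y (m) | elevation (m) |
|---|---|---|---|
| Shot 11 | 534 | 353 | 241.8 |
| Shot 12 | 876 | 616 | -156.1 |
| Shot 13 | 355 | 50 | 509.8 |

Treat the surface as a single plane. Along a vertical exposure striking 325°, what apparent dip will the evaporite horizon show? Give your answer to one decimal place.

Let the plane be z = a·x + b·y + c.
Shot 12−Shot 11: 342a + 263b = −397.9;  Shot 13−Shot 11: −179a − 303b = 268.
Solving gives a = −0.88560, b = −0.36131.
Unit vector along 325° is (sin 325°, cos 325°) = (-0.5736, 0.8192).
Slope in that direction = a·(-0.5736) + b·(0.8192) = 0.21199.
Apparent dip = arctan|0.21199| = 12.0° (true dip is 43.7°, so apparent ≤ true as expected).

12.0°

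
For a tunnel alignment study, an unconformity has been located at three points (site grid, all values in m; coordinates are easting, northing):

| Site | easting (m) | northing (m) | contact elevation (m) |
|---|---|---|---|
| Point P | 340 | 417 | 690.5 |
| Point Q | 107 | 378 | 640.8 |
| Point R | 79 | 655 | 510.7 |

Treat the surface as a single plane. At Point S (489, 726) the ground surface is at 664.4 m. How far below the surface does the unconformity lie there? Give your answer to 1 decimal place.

Two edge vectors: Point P→Point Q = (-233, -39, -49.7), Point P→Point R = (-261, 238, -179.8).
Normal n = (Point P→Point Q) × (Point P→Point R) = (18840.8, -28921.7, -65633).
So ∂z/∂easting = −n_x/n_z = 0.28706 and ∂z/∂northing = −n_y/n_z = −0.44066.
Intercept c from Point P: 690.5 − 97.60 + 183.75 = 776.65.
At (489, 726): z_contact = 140.37 − 319.92 + 776.65 = 597.11 m.
Depth below ground = 664.4 − 597.11 = 67.3 m.

67.3 m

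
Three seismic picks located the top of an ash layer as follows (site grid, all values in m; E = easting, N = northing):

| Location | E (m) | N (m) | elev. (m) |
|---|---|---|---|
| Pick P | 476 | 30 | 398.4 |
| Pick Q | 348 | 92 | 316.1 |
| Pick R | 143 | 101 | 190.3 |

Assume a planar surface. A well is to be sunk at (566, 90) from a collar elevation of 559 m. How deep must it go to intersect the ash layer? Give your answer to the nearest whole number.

Let the plane be z = a·E + b·N + c.
Pick Q−Pick P: −128a + 62b = −82.3;  Pick R−Pick P: −333a + 71b = −208.1.
Solving gives a = 0.61074, b = −0.06654.
Then c = 398.4 − a·476 − b·30 = 109.69.
At (566, 90): z_contact = 345.7 − 6.0 + 109.69 = 449.4 m.
Depth below ground = 559 − 449.4 = 110 m.

110 m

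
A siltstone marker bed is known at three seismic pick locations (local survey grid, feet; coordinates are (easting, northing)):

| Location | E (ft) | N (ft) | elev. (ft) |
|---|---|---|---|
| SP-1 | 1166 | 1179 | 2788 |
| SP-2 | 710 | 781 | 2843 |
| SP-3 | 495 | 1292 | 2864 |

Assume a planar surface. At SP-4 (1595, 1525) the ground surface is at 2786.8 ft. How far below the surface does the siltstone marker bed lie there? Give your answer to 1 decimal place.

50.3 ft

Let the plane be z = a·E + b·N + c.
SP-2−SP-1: −456a − 398b = 55;  SP-3−SP-1: −671a + 113b = 76.
Solving gives a = −0.114453, b = −0.007059.
Then c = 2788 − a·1166 − b·1179 = 2929.77.
At (1595, 1525): z_contact = −182.55 − 10.77 + 2929.77 = 2736.46 ft.
Depth below ground = 2786.8 − 2736.46 = 50.3 ft.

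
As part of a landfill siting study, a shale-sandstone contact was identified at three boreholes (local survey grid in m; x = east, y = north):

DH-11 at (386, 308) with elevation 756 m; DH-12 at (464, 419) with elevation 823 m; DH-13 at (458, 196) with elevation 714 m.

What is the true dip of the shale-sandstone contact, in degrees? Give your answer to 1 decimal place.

27.2°

Two edge vectors: DH-11→DH-12 = (78, 111, 67), DH-11→DH-13 = (72, -112, -42).
Normal n = (DH-11→DH-12) × (DH-11→DH-13) = (2842, 8100, -16728).
So ∂z/∂x = −n_x/n_z = 0.16989 and ∂z/∂y = −n_y/n_z = 0.48422.
Gradient magnitude |∇z| = √(a² + b²) = √(0.02886 + 0.23447) = 0.51316.
True dip = arctan(0.51316) = 27.2°, dipping toward SSW (azimuth ≈ 199°).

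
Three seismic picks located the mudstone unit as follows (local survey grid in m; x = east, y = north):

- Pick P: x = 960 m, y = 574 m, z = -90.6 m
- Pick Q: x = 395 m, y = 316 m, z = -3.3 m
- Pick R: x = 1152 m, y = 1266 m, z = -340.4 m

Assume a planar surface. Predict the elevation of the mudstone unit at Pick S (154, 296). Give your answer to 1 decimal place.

Two edge vectors: Pick P→Pick Q = (-565, -258, 87.3), Pick P→Pick R = (192, 692, -249.8).
Normal n = (Pick P→Pick Q) × (Pick P→Pick R) = (4036.8, -124375.4, -341444).
So ∂z/∂x = −n_x/n_z = 0.011823 and ∂z/∂y = −n_y/n_z = −0.364263.
Intercept c from Pick P: -90.6 − 11.35 + 209.09 = 107.14.
At (154, 296): z = 1.8 − 107.8 + 107.14 = 1.1 m.

1.1 m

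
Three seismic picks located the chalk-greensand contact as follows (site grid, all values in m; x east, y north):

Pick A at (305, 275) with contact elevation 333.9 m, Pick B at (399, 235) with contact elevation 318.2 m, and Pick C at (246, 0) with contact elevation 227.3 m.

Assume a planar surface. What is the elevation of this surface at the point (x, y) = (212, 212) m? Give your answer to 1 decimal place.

309.6 m

Two edge vectors: Pick A→Pick B = (94, -40, -15.7), Pick A→Pick C = (-59, -275, -106.6).
Normal n = (Pick A→Pick B) × (Pick A→Pick C) = (-53.5, 10946.7, -28210).
So ∂z/∂x = −n_x/n_z = −0.00190 and ∂z/∂y = −n_y/n_z = 0.38804.
Intercept c from Pick A: 333.9 + 0.58 − 106.71 = 227.77.
At (212, 212): z = −0.4 + 82.3 + 227.77 = 309.6 m.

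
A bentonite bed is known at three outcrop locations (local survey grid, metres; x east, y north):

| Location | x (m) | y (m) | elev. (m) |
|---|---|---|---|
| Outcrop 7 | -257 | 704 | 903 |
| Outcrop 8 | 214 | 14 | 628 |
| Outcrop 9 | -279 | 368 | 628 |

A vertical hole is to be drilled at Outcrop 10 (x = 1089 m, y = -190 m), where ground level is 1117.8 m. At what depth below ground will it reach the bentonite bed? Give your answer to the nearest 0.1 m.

158.1 m

Let the plane be z = a·x + b·y + c.
Outcrop 8−Outcrop 7: 471a − 690b = −275;  Outcrop 9−Outcrop 7: −22a − 336b = −275.
Solving gives a = 0.561302, b = 0.781700.
Then c = 903 − a·-257 − b·704 = 496.94.
At (1089, -190): z_contact = 611.26 − 148.52 + 496.94 = 959.67 m.
Depth below ground = 1117.8 − 959.67 = 158.1 m.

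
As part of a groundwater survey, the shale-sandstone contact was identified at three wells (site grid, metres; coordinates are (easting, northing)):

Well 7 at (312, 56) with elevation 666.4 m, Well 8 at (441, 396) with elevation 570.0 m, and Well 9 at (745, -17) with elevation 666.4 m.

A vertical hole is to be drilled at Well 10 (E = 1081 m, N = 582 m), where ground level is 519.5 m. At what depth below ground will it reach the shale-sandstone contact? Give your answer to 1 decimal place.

Two edge vectors: Well 7→Well 8 = (129, 340, -96.4), Well 7→Well 9 = (433, -73, 0).
Normal n = (Well 7→Well 8) × (Well 7→Well 9) = (-7037.2, -41741.2, -156637).
So ∂z/∂E = −n_x/n_z = −0.044927 and ∂z/∂N = −n_y/n_z = −0.266484.
Intercept c from Well 7: 666.4 + 14.02 + 14.92 = 695.34.
At (1081, 582): z_contact = −48.57 − 155.09 + 695.34 = 491.68 m.
Depth below ground = 519.5 − 491.68 = 27.8 m.

27.8 m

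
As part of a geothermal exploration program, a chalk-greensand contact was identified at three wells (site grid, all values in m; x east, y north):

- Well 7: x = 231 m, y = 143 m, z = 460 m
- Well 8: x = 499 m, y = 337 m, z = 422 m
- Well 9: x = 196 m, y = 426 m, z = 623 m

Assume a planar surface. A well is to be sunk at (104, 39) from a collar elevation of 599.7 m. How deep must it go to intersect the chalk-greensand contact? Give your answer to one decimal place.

127.9 m

Let the plane be z = a·x + b·y + c.
Well 8−Well 7: 268a + 194b = −38;  Well 9−Well 7: −35a + 283b = 163.
Solving gives a = −0.51282, b = 0.51255.
Then c = 460 − a·231 − b·143 = 505.17.
At (104, 39): z_contact = −53.33 + 19.99 + 505.17 = 471.82 m.
Depth below ground = 599.7 − 471.82 = 127.9 m.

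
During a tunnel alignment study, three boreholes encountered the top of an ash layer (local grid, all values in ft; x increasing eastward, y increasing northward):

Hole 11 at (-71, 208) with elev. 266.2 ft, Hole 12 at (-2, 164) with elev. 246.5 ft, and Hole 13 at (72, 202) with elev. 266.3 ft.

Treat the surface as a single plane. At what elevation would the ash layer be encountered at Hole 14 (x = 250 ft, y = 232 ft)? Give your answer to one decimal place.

Let the plane be z = a·x + b·y + c.
Hole 12−Hole 11: 69a − 44b = −19.7;  Hole 13−Hole 11: 143a − 6b = 0.1.
Solving gives a = 0.02086, b = 0.48044.
Then c = 266.2 − a·-71 − b·208 = 167.75.
At (250, 232): z = 5.2 + 111.5 + 167.75 = 284.4 ft.

284.4 ft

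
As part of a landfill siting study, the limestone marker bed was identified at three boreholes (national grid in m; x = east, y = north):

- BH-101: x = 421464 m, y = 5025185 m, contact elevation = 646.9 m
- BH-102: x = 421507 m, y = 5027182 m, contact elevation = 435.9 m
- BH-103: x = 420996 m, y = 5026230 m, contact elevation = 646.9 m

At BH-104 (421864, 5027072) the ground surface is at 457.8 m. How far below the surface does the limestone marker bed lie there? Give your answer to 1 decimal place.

Two edge vectors: BH-101→BH-102 = (43, 1997, -211), BH-101→BH-103 = (-468, 1045, 0).
Normal n = (BH-101→BH-102) × (BH-101→BH-103) = (220495, 98748, 979531).
So ∂z/∂x = −n_x/n_z = −0.225102626 and ∂z/∂y = −n_y/n_z = −0.100811511.
Intercept c from BH-101: 646.9 + 94872.65 + 506596.49 = 602116.04.
At (421864, 5027072): z_contact = −94962.69 − 506786.72 + 602116.04 = 366.63 m.
Depth below ground = 457.8 − 366.63 = 91.2 m.

91.2 m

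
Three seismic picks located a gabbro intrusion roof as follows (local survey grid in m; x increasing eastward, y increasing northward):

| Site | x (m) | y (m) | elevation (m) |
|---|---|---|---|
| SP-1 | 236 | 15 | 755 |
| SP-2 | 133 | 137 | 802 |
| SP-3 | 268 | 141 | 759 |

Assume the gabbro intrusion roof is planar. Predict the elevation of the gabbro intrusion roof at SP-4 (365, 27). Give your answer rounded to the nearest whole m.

715 m

Let the plane be z = a·x + b·y + c.
SP-2−SP-1: −103a + 122b = 47;  SP-3−SP-1: 32a + 126b = 4.
Solving gives a = −0.32188, b = 0.11349.
Then c = 755 − a·236 − b·15 = 829.26.
At (365, 27): z = −117.5 + 3.1 + 829.26 = 714.8 m.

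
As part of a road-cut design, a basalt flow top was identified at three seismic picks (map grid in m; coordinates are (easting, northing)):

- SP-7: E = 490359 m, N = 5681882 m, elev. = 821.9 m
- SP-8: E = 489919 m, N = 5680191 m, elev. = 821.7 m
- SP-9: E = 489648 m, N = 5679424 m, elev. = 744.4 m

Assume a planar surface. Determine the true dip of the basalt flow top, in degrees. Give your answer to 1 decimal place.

48.2°

Two edge vectors: SP-7→SP-8 = (-440, -1691, -0.2), SP-7→SP-9 = (-711, -2458, -77.5).
Normal n = (SP-7→SP-8) × (SP-7→SP-9) = (130560.9, -33957.8, -120781).
So ∂z/∂E = −n_x/n_z = 1.08097 and ∂z/∂N = −n_y/n_z = −0.28115.
Gradient magnitude |∇z| = √(a² + b²) = √(1.16850 + 0.07905) = 1.11694.
True dip = arctan(1.11694) = 48.2°, dipping toward WNW (azimuth ≈ 285°).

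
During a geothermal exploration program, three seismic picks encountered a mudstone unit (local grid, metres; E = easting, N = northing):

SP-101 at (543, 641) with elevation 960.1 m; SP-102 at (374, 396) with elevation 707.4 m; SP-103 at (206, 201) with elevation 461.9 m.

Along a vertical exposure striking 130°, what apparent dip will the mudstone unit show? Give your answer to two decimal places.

43.21°

Let the plane be z = a·E + b·N + c.
SP-102−SP-101: −169a − 245b = −252.7;  SP-103−SP-101: −337a − 440b = −498.2.
Solving gives a = 1.32492, b = 0.11750.
Unit vector along 130° is (sin 130°, cos 130°) = (0.7660, -0.6428).
Slope in that direction = a·(0.7660) + b·(-0.6428) = 0.93942.
Apparent dip = arctan|0.93942| = 43.21° (true dip is 53.1°, so apparent ≤ true as expected).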